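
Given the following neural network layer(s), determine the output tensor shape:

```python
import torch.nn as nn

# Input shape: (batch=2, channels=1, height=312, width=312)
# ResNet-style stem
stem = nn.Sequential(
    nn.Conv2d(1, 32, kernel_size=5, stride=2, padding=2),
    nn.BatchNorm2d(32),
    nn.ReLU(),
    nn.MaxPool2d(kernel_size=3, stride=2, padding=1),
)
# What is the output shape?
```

Input: (2, 1, 312, 312) -> after Conv2d 5x5 stride=2: (2, 32, 156, 156) -> Output: (2, 32, 78, 78)

Answer: (2, 32, 78, 78)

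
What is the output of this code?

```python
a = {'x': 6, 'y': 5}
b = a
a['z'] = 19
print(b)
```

Key concept: dict aliasing.
Step by step:
`a = {'x': 6, 'y': 5}` → a = {'x': 6, 'y': 5}
`b = a` → b = {'x': 6, 'y': 5} (same object as a)
`a['z'] = 19` → a = {'x': 6, 'y': 5, 'z': 19} (same object as b); b = {'x': 6, 'y': 5, 'z': 19} (same object as a)
`print(b)` → prints {'x': 6, 'y': 5, 'z': 19}

Answer: {'x': 6, 'y': 5, 'z': 19}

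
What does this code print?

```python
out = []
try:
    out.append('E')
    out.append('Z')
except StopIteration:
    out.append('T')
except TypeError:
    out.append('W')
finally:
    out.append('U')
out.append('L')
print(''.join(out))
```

Execution trace: 'E' (try body) → 'Z' (try body, no exception) → 'U' (finally) → 'L' (after the try/except). Output: EZUL

Answer: EZUL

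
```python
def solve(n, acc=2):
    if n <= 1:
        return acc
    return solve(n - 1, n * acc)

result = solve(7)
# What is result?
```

Accumulator trace (n, acc): (7, 2) -> (6, 14) -> (5, 84) -> (4, 420) -> (3, 1680) -> (2, 5040) -> (1, 10080) -> return 10080

Answer: 10080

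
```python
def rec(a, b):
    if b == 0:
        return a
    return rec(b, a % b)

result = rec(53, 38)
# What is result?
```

rec(53, 38) -> rec(38, 15) -> rec(15, 8) -> rec(8, 7) -> rec(7, 1) -> rec(1, 0) -> 1

Answer: 1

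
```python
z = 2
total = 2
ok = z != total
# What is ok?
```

Trace:
`z = 2` → z = 2
`total = 2` → total = 2
`ok = z != total` → ok = False
So ok = False

Answer: False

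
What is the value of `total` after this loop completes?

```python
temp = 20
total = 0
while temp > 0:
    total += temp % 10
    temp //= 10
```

Sum digits of 20
`total` takes the values: 0 → 2

Answer: 2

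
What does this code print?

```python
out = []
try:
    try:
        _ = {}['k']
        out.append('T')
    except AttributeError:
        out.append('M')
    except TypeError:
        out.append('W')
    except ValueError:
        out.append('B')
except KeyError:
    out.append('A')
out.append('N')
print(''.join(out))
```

Execution trace: 'A' (outer except KeyError) → 'N' (after the try/except). Output: AN

Answer: AN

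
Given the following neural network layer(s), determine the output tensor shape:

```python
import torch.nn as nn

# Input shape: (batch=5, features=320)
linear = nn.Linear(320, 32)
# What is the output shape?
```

Input: (5, 320) -> Output: (5, 32)

Answer: (5, 32)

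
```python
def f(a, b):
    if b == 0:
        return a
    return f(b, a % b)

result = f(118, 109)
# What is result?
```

f(118, 109) -> f(109, 9) -> f(9, 1) -> f(1, 0) -> 1

Answer: 1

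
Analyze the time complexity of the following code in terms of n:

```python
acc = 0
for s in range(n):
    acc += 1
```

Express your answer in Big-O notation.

Each loop level contributes: n. Multiplying the contributions gives O(n).

Answer: O(n)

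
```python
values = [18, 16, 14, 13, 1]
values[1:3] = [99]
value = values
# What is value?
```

Trace:
`values = [18, 16, 14, 13, 1]` → values = [18, 16, 14, 13, 1]
`values[1:3] = [99]` → values = [18, 99, 13, 1]
`value = values` → value = [18, 99, 13, 1]
So value = [18, 99, 13, 1]

Answer: [18, 99, 13, 1]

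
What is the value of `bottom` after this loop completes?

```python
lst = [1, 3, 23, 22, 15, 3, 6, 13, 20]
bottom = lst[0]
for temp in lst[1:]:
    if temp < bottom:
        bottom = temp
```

Minimum of [1, 3, 23, 22, 15, 3, 6, 13, 20]
`bottom` takes the values: 1

Answer: 1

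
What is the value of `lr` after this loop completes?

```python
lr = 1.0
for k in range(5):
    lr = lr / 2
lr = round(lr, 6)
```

Halving LR 5 times: 1 / 2^5
`lr` takes the values: 1.0 → 0.5 → 0.25 → 0.125 → 0.0625 → 0.03125

Answer: 0.03125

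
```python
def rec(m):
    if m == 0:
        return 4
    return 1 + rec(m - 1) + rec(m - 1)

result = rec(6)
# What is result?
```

rec(m) = 1 + 2·rec(m-1), rec(0)=4. Closed form: (4+1)·2^6 - 1 = 319.

Answer: 319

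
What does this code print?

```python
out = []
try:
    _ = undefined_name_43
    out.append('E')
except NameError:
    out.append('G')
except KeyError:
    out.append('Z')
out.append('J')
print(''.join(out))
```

Execution trace: 'G' (except NameError) → 'J' (after the try/except). Output: GJ

Answer: GJ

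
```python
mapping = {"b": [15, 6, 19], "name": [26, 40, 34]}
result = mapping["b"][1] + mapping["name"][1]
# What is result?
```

Trace:
`mapping = {"b": [15, 6, 19], "name": [26, 40, 34]}` → mapping = {'b': [15, 6, 19], 'name': [26, 40, 34]}
`result = mapping["b"][1] + mapping["name"][1]` → result = 46
So result = 46

Answer: 46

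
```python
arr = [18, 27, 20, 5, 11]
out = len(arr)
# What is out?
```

Trace:
`arr = [18, 27, 20, 5, 11]` → arr = [18, 27, 20, 5, 11]
`out = len(arr)` → out = 5
So out = 5

Answer: 5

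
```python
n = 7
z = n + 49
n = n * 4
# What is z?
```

Trace:
`n = 7` → n = 7
`z = n + 49` → z = 56
`n = n * 4` → n = 28
So z = 56

Answer: 56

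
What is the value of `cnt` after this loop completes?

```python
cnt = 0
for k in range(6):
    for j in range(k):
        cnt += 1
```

Triangle number: 0+1+2+...+5
`cnt` takes the values: 0 → 1 → 2 → 3 → 4 → 5 → 6 → 7 → 8 → 9 → 10 → 11 → 12 → 13 → 14 → 15

Answer: 15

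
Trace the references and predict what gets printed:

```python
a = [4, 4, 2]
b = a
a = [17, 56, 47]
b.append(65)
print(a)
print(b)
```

Key concept: rebinding vs mutation: a is rebound to a new list, b still points at the original.
Step by step:
`a = [4, 4, 2]` → a = [4, 4, 2]
`b = a` → b = [4, 4, 2] (same object as a)
`a = [17, 56, 47]` → a = [17, 56, 47]
`b.append(65)` → b = [4, 4, 2, 65]
`print(a)` → prints [17, 56, 47]
`print(b)` → prints [4, 4, 2, 65]

Answer:
[17, 56, 47]
[4, 4, 2, 65]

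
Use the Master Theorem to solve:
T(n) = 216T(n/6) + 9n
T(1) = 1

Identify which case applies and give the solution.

a=216, b=6, f(n)=9n. log_6(216) = 3. Since c=1 < 3, Case 1 applies: T(n) = Θ(n^log_b(a)) = O(n^3).

Answer: O(n^3) - Case 1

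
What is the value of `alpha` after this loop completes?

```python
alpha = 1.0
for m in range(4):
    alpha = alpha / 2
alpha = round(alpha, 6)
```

Halving LR 4 times: 1 / 2^4
`alpha` takes the values: 1.0 → 0.5 → 0.25 → 0.125 → 0.0625

Answer: 0.0625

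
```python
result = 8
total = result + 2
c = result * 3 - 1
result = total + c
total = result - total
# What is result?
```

Trace:
`result = 8` → result = 8
`total = result + 2` → total = 10
`c = result * 3 - 1` → c = 23
`result = total + c` → result = 33
`total = result - total` → total = 23
So result = 33

Answer: 33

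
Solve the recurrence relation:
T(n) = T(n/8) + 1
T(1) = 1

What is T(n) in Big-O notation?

Each step divides n by 8 and adds 1. After log_8(n) steps we reach T(1)=1. So T(n) = 1·log_8(n) + 1 = O(log n).

Answer: O(log n)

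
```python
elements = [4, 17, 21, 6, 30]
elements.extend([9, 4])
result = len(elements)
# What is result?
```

Trace:
`elements = [4, 17, 21, 6, 30]` → elements = [4, 17, 21, 6, 30]
`elements.extend([9, 4])` → elements = [4, 17, 21, 6, 30, 9, 4]
`result = len(elements)` → result = 7
So result = 7

Answer: 7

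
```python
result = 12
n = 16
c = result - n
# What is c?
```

Trace:
`result = 12` → result = 12
`n = 16` → n = 16
`c = result - n` → c = -4
So c = -4

Answer: -4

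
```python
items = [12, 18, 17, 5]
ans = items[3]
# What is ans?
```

Trace:
`items = [12, 18, 17, 5]` → items = [12, 18, 17, 5]
`ans = items[3]` → ans = 5
So ans = 5

Answer: 5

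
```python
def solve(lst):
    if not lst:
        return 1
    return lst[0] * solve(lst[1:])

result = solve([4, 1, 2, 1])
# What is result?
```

Product over [4, 1, 2, 1] = 4 * 1 * 2 * 1 = 8

Answer: 8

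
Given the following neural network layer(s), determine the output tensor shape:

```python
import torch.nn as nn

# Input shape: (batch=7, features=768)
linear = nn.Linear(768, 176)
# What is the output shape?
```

Input: (7, 768) -> Output: (7, 176)

Answer: (7, 176)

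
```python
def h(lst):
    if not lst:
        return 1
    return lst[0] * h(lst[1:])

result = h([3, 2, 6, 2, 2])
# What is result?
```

Product over [3, 2, 6, 2, 2] = 3 * 2 * 6 * 2 * 2 = 144

Answer: 144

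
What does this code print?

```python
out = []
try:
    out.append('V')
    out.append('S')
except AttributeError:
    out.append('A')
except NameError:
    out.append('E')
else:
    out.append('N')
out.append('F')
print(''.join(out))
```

Execution trace: 'V' (try body) → 'S' (try body, no exception) → 'N' (else) → 'F' (after the try/except). Output: VSNF

Answer: VSNF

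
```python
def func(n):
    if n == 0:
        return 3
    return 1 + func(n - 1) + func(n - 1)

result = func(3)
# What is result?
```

func(n) = 1 + 2·func(n-1), func(0)=3. Closed form: (3+1)·2^3 - 1 = 31.

Answer: 31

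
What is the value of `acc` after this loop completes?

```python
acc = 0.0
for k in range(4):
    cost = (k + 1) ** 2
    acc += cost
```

Sum of squared losses 1² + 2² + ... + 4²
`acc` takes the values: 0.0 → 1.0 → 5.0 → 14.0 → 30.0

Answer: 30.0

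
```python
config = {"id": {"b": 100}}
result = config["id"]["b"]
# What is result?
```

Trace:
`config = {"id": {"b": 100}}` → config = {'id': {'b': 100}}
`result = config["id"]["b"]` → result = 100
So result = 100

Answer: 100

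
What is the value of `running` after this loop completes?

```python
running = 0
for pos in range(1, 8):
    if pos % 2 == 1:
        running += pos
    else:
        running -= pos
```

Add odd, subtract even
`running` takes the values: 0 → 1 → -1 → 2 → -2 → 3 → -3 → 4

Answer: 4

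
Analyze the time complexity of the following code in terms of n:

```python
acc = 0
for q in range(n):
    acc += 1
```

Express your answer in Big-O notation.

Each loop level contributes: n. Multiplying the contributions gives O(n).

Answer: O(n)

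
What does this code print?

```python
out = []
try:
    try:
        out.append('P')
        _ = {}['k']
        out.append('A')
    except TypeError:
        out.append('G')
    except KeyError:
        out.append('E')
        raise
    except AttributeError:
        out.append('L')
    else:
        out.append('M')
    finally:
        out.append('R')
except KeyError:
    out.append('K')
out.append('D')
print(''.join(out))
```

Execution trace: 'P' (inner try body) → 'E' (inner except KeyError) → 'R' (inner finally) → 'K' (outer except KeyError) → 'D' (after the try/except). Output: PERKD

Answer: PERKD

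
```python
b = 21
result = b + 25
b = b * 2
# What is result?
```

Trace:
`b = 21` → b = 21
`result = b + 25` → result = 46
`b = b * 2` → b = 42
So result = 46

Answer: 46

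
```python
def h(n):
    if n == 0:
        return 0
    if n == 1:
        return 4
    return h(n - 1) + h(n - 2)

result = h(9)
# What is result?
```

Build up from base cases: h(0)=0, h(1)=4, h(2)=4, h(3)=8, h(4)=12, h(5)=20, h(6)=32, ..., h(9)=136

Answer: 136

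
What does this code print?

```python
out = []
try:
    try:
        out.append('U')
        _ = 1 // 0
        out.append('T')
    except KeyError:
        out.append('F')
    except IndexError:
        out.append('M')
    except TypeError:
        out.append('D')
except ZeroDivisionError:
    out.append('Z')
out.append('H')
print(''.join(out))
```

Execution trace: 'U' (try body) → 'Z' (outer except ZeroDivisionError) → 'H' (after the try/except). Output: UZH

Answer: UZH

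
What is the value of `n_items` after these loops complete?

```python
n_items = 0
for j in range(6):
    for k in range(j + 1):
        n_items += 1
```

Triangle: 1 + 2 + ... + 6
`n_items` takes the values: 0 → 1 → 2 → 3 → 4 → 5 → 6 → 7 → 8 → 9 → 10 → 11 → 12 → 13 → 14 → 15 → 16 → 17 → 18 → 19 → 20 → 21

Answer: 21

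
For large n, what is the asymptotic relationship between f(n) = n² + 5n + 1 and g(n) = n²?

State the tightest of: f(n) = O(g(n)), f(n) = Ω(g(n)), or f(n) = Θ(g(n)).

n² + 5n + 1 vs n²: f(n) = Θ(g(n)) — they are asymptotically equivalent (lower-order terms are dominated).

Answer: f(n) = Θ(g(n)) — they are asymptotically equivalent (lower-order terms are dominated).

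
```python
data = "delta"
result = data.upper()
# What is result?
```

Trace:
`data = "delta"` → data = 'delta'
`result = data.upper()` → result = 'DELTA'
So result = 'DELTA'

Answer: 'DELTA'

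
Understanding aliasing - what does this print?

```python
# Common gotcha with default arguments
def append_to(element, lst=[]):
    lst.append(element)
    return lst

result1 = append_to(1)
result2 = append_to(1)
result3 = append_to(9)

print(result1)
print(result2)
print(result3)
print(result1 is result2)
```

Key concept: mutable default argument gotcha.
Step by step:
`result1 = append_to(1)` → result1 = [1]
`result2 = append_to(1)` → result1 = [1, 1] (same object as result2); result2 = [1, 1] (same object as result1)
`result3 = append_to(9)` → result1 = [1, 1, 9] (same object as result2, result3); result2 = [1, 1, 9] (same object as result1, result3); result3 = [1, 1, 9] (same object as result1, result2)
`print(result1)` → prints [1, 1, 9]
`print(result2)` → prints [1, 1, 9]
`print(result3)` → prints [1, 1, 9]
`print(result1 is result2)` → prints True

Answer:
[1, 1, 9]
[1, 1, 9]
[1, 1, 9]
True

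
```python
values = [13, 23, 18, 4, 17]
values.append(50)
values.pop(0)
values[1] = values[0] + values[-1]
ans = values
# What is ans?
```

Trace:
`values = [13, 23, 18, 4, 17]` → values = [13, 23, 18, 4, 17]
`values.append(50)` → values = [13, 23, 18, 4, 17, 50]
`values.pop(0)` → values = [23, 18, 4, 17, 50]
`values[1] = values[0] + values[-1]` → values = [23, 73, 4, 17, 50]
`ans = values` → ans = [23, 73, 4, 17, 50]
So ans = [23, 73, 4, 17, 50]

Answer: [23, 73, 4, 17, 50]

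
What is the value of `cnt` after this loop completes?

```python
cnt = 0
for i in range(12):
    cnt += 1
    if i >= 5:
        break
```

Loop breaks when i reaches 5, cnt is 6
`cnt` takes the values: 0 → 1 → 2 → 3 → 4 → 5 → 6

Answer: 6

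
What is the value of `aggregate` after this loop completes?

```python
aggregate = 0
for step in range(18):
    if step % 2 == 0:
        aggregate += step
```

Sum of even numbers 0 to 17
`aggregate` takes the values: 0 → 2 → 6 → 12 → 20 → 30 → 42 → 56 → 72

Answer: 72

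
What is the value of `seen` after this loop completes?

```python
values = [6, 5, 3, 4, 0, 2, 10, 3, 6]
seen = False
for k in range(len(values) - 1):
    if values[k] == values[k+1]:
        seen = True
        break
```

Check consecutive duplicates in [6, 5, 3, 4, 0, 2, 10, 3, 6]
`seen` takes the values: False

Answer: False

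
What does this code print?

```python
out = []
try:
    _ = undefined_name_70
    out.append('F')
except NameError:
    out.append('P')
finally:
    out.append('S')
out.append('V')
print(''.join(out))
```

Execution trace: 'P' (except NameError) → 'S' (finally) → 'V' (after the try/except). Output: PSV

Answer: PSV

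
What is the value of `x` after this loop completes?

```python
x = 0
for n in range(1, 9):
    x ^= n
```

XOR of 1 to 8
`x` takes the values: 0 → 1 → 3 → 0 → 4 → 1 → 7 → 0 → 8

Answer: 8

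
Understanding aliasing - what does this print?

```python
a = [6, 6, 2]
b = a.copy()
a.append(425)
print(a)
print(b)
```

Key concept: list.copy() creates independent copy.
Step by step:
`a = [6, 6, 2]` → a = [6, 6, 2]
`b = a.copy()` → b = [6, 6, 2]
`a.append(425)` → a = [6, 6, 2, 425]
`print(a)` → prints [6, 6, 2, 425]
`print(b)` → prints [6, 6, 2]

Answer:
[6, 6, 2, 425]
[6, 6, 2]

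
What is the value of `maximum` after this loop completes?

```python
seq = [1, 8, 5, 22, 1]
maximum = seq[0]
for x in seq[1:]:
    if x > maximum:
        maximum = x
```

Maximum of [1, 8, 5, 22, 1]
`maximum` takes the values: 1 → 8 → 22

Answer: 22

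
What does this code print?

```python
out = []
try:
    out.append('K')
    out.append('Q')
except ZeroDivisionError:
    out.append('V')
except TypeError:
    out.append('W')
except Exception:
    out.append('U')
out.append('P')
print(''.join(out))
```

Execution trace: 'K' (try body) → 'Q' (try body, no exception) → 'P' (after the try/except). Output: KQP

Answer: KQP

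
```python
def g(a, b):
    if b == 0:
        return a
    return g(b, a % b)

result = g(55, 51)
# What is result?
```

g(55, 51) -> g(51, 4) -> g(4, 3) -> g(3, 1) -> g(1, 0) -> 1

Answer: 1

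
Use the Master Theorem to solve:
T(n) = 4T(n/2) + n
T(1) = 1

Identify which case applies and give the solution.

a=4, b=2, f(n)=n. log_2(4) = 2. Since c=1 < 2, Case 1 applies: T(n) = Θ(n^log_b(a)) = O(n^2).

Answer: O(n^2) - Case 1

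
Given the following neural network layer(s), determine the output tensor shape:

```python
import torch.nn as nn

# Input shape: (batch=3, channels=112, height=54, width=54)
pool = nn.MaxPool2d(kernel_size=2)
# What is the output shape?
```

Input: (3, 112, 54, 54) -> Output: (3, 112, 27, 27)

Answer: (3, 112, 27, 27)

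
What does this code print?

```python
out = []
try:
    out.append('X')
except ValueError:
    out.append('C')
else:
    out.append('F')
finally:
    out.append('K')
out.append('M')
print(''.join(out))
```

Execution trace: 'X' (try body, no exception) → 'F' (else) → 'K' (finally) → 'M' (after the try/except). Output: XFKM

Answer: XFKM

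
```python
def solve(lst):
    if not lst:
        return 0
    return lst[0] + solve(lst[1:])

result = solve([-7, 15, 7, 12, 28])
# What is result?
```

(-7) + 15 + 7 + 12 + 28 + 0 = 55

Answer: 55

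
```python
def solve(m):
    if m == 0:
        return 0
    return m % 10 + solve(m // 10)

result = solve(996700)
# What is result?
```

Sum of digits of 996700: 0 + 0 + 7 + 6 + 9 + 9 = 31

Answer: 31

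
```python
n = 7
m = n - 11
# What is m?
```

Trace:
`n = 7` → n = 7
`m = n - 11` → m = -4
So m = -4

Answer: -4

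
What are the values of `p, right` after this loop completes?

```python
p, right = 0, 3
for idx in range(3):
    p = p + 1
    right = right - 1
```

p goes 0→3, right goes 3→0
`p, right` takes the values: (0, 3) → (1, 3) → (1, 2) → (2, 2) → (2, 1) → (3, 1) → (3, 0)

Answer: 3, 0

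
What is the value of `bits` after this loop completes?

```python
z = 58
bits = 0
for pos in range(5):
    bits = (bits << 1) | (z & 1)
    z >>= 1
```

Reverse lowest 5 bits of 58
`bits` takes the values: 0 → 1 → 2 → 5 → 11

Answer: 11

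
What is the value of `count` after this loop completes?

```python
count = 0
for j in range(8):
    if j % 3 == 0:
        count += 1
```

Count numbers divisible by 3 in range(8)
`count` takes the values: 0 → 1 → 2 → 3

Answer: 3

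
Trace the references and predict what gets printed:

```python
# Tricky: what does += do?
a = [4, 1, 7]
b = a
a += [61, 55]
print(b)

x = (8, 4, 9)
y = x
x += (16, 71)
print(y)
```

Key concept: += behavior differs for mutable vs immutable.
Step by step:
`a = [4, 1, 7]` → a = [4, 1, 7]
`b = a` → b = [4, 1, 7] (same object as a)
`a += [61, 55]` → a = [4, 1, 7, 61, 55] (same object as b); b = [4, 1, 7, 61, 55] (same object as a)
`print(b)` → prints [4, 1, 7, 61, 55]
`x = (8, 4, 9)` → x = (8, 4, 9)
`y = x` → y = (8, 4, 9)
`x += (16, 71)` → x = (8, 4, 9, 16, 71)
`print(y)` → prints (8, 4, 9)

Answer:
[4, 1, 7, 61, 55]
(8, 4, 9)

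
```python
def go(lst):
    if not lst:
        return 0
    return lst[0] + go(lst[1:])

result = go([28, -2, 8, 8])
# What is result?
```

28 + (-2) + 8 + 8 + 0 = 42

Answer: 42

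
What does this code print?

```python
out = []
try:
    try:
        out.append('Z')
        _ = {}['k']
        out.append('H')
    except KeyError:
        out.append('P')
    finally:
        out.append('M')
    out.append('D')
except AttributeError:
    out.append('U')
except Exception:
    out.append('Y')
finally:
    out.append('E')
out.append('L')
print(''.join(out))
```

Execution trace: 'Z' (inner try body) → 'P' (inner except KeyError) → 'M' (inner finally) → 'D' (try body, no exception) → 'E' (finally) → 'L' (after the try/except). Output: ZPMDEL

Answer: ZPMDEL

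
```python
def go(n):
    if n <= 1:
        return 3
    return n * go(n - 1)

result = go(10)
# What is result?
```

go(10) = 10 * 9 * 8 * 7 * 6 * 5 * 4 * 3 * 2 * 3 = 10886400

Answer: 10886400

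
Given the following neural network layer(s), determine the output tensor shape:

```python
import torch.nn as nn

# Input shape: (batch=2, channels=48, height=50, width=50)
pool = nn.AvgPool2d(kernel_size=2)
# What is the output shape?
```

Input: (2, 48, 50, 50) -> Output: (2, 48, 25, 25)

Answer: (2, 48, 25, 25)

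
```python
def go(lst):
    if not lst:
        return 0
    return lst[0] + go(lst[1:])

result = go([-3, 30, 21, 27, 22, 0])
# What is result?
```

(-3) + 30 + 21 + 27 + 22 + 0 + 0 = 97

Answer: 97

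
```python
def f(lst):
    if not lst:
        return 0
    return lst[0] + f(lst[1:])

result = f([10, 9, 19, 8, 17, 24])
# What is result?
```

10 + 9 + 19 + 8 + 17 + 24 + 0 = 87

Answer: 87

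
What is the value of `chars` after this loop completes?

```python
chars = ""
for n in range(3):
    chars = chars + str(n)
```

Concatenate digits 0 to 2
`chars` takes the values: "" → "0" → "01" → "012"

Answer: "012"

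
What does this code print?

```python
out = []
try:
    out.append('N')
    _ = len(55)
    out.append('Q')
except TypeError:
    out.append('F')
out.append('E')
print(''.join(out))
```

Execution trace: 'N' (try body) → 'F' (except TypeError) → 'E' (after the try/except). Output: NFE

Answer: NFE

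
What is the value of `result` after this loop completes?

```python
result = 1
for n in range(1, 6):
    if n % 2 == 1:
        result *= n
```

Product of odd numbers 1 to 5
`result` takes the values: 1 → 3 → 15

Answer: 15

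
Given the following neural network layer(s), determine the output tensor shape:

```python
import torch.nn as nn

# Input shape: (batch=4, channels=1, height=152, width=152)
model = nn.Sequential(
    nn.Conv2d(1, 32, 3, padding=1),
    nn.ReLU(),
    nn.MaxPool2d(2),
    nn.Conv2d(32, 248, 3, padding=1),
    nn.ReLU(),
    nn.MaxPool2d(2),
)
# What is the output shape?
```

Input: (4, 1, 152, 152) -> after first Conv2d: (4, 32, 152, 152) -> after first MaxPool2d: (4, 32, 76, 76) -> after second Conv2d: (4, 248, 76, 76) -> Output: (4, 248, 38, 38)

Answer: (4, 248, 38, 38)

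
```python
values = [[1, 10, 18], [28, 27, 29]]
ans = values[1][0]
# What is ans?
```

Trace:
`values = [[1, 10, 18], [28, 27, 29]]` → values = [[1, 10, 18], [28, 27, 29]]
`ans = values[1][0]` → ans = 28
So ans = 28

Answer: 28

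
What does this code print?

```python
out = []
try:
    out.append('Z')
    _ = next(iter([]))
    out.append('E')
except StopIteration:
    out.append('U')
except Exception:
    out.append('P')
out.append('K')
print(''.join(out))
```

Execution trace: 'Z' (try body) → 'U' (except StopIteration) → 'K' (after the try/except). Output: ZUK

Answer: ZUK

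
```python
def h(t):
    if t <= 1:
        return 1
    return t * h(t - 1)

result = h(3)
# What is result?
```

h(3) = 3 * 2 * 1 = 6

Answer: 6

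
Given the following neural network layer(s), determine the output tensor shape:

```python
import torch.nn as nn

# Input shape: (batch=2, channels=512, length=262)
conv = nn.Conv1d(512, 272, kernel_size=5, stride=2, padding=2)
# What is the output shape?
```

Input: (2, 512, 262) -> Output: (2, 272, 131)

Answer: (2, 272, 131)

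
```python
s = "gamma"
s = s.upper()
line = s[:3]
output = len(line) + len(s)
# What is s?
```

Trace:
`s = "gamma"` → s = 'gamma'
`s = s.upper()` → s = 'GAMMA'
`line = s[:3]` → line = 'GAM'
`output = len(line) + len(s)` → output = 8
So s = 'GAMMA'

Answer: 'GAMMA'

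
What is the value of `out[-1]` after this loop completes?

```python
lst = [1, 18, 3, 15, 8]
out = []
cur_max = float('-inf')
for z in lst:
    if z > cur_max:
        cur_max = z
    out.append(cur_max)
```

Running max ends at 18
`out` takes the values: [] → [1] → [1, 18] → [1, 18, 18] → [1, 18, 18, 18] → [1, 18, 18, 18, 18]
So `out[-1]` = 18

Answer: 18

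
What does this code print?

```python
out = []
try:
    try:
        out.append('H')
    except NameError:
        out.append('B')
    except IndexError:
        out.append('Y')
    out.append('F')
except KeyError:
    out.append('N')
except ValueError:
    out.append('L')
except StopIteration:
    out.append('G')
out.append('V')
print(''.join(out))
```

Execution trace: 'H' (inner try body, no exception) → 'F' (try body, no exception) → 'V' (after the try/except). Output: HFV

Answer: HFV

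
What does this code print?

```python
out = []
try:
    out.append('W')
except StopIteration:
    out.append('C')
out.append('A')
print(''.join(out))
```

Execution trace: 'W' (try body, no exception) → 'A' (after the try/except). Output: WA

Answer: WA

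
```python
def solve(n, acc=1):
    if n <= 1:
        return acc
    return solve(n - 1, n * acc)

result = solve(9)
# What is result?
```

Accumulator trace (n, acc): (9, 1) -> (8, 9) -> (7, 72) -> (6, 504) -> (5, 3024) -> (4, 15120) -> (3, 60480) -> (2, 181440) -> (1, 362880) -> return 362880

Answer: 362880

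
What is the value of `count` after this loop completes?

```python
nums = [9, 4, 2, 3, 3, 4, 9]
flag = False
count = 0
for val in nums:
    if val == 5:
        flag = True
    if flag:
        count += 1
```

Count elements after first 5 in [9, 4, 2, 3, 3, 4, 9]
`count` takes the values: 0

Answer: 0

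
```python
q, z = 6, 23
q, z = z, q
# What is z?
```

Trace:
`q, z = 6, 23` → q = 6; z = 23
`q, z = z, q` → q = 23; z = 6
So z = 6

Answer: 6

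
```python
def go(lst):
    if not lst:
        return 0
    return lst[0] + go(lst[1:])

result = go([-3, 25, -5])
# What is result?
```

(-3) + 25 + (-5) + 0 = 17

Answer: 17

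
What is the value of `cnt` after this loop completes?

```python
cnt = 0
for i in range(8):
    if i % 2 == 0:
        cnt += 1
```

Count numbers divisible by 2 in range(8)
`cnt` takes the values: 0 → 1 → 2 → 3 → 4

Answer: 4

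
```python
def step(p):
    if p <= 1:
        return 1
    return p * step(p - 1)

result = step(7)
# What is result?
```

step(7) = 7 * 6 * 5 * 4 * 3 * 2 * 1 = 5040

Answer: 5040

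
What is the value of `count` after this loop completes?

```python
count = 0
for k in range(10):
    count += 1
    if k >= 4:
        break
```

Loop breaks when k reaches 4, count is 5
`count` takes the values: 0 → 1 → 2 → 3 → 4 → 5

Answer: 5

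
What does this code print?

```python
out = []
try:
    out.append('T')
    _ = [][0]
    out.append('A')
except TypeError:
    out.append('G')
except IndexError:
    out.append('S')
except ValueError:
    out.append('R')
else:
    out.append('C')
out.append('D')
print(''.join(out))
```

Execution trace: 'T' (try body) → 'S' (except IndexError) → 'D' (after the try/except). Output: TSD

Answer: TSD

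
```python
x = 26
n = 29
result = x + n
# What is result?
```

Trace:
`x = 26` → x = 26
`n = 29` → n = 29
`result = x + n` → result = 55
So result = 55

Answer: 55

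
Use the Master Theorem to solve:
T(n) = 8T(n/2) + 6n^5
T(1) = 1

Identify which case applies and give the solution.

a=8, b=2, f(n)=6n^5. log_2(8) = 3. Since c=5 > 3 and the regularity condition holds (8(n/2)^5 = (8/2^5)n^5 with 8/2^5 < 1), Case 3 applies: T(n) = Θ(f(n)) = O(n^5).

Answer: O(n^5) - Case 3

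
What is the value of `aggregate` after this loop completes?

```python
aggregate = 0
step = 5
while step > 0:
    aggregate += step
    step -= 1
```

Sum 5 down to 1
`aggregate` takes the values: 0 → 5 → 9 → 12 → 14 → 15

Answer: 15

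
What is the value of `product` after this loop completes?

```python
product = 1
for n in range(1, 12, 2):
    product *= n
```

Product of 1, 3, 5, ... up to 11
`product` takes the values: 1 → 3 → 15 → 105 → 945 → 10395

Answer: 10395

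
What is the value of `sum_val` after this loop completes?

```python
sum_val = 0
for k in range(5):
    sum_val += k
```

Sum of 0 to 4 = 10
`sum_val` takes the values: 0 → 1 → 3 → 6 → 10

Answer: 10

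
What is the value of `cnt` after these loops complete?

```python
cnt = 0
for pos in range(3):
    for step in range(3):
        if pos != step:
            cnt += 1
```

3² - 3 (exclude diagonal)
`cnt` takes the values: 0 → 1 → 2 → 3 → 4 → 5 → 6

Answer: 6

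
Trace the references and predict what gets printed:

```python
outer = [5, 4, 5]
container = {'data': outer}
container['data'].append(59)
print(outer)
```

Key concept: dict holds reference to list.
Step by step:
`outer = [5, 4, 5]` → outer = [5, 4, 5]
`container = {'data': outer}` → container = {'data': [5, 4, 5]}
`container['data'].append(59)` → outer = [5, 4, 5, 59]; container = {'data': [5, 4, 5, 59]}
`print(outer)` → prints [5, 4, 5, 59]

Answer: [5, 4, 5, 59]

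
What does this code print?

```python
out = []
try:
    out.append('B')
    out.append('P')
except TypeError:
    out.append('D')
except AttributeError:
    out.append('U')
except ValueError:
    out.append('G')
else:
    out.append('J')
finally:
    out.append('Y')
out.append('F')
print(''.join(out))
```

Execution trace: 'B' (try body) → 'P' (try body, no exception) → 'J' (else) → 'Y' (finally) → 'F' (after the try/except). Output: BPJYF

Answer: BPJYF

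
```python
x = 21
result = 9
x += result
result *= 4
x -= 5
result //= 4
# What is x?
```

Trace:
`x = 21` → x = 21
`result = 9` → result = 9
`x += result` → x = 30
`result *= 4` → result = 36
`x -= 5` → x = 25
`result //= 4` → result = 9
So x = 25

Answer: 25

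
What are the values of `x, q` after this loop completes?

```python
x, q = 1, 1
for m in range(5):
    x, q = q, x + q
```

Fibonacci: after 5 iterations
`x, q` takes the values: (1, 1) → (1, 2) → (2, 3) → (3, 5) → (5, 8) → (8, 13)

Answer: 8, 13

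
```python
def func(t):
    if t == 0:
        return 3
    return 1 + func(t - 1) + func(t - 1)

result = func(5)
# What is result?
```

func(t) = 1 + 2·func(t-1), func(0)=3. Closed form: (3+1)·2^5 - 1 = 127.

Answer: 127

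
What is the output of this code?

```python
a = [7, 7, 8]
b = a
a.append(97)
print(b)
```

Key concept: basic list aliasing.
Step by step:
`a = [7, 7, 8]` → a = [7, 7, 8]
`b = a` → b = [7, 7, 8] (same object as a)
`a.append(97)` → a = [7, 7, 8, 97] (same object as b); b = [7, 7, 8, 97] (same object as a)
`print(b)` → prints [7, 7, 8, 97]

Answer: [7, 7, 8, 97]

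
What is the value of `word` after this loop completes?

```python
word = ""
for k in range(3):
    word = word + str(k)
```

Concatenate digits 0 to 2
`word` takes the values: "" → "0" → "01" → "012"

Answer: "012"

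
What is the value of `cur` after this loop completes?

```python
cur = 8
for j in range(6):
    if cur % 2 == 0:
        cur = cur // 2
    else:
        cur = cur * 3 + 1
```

Collatz-style transformation from 8
`cur` takes the values: 8 → 4 → 2 → 1 → 4 → 2 → 1

Answer: 1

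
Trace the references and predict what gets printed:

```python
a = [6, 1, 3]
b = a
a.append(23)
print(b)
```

Key concept: basic list aliasing.
Step by step:
`a = [6, 1, 3]` → a = [6, 1, 3]
`b = a` → b = [6, 1, 3] (same object as a)
`a.append(23)` → a = [6, 1, 3, 23] (same object as b); b = [6, 1, 3, 23] (same object as a)
`print(b)` → prints [6, 1, 3, 23]

Answer: [6, 1, 3, 23]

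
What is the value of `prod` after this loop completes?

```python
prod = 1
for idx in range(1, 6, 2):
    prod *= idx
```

Product of 1, 3, 5, ... up to 5
`prod` takes the values: 1 → 3 → 15

Answer: 15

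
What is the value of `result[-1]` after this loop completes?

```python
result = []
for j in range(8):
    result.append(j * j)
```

Last element of squares 0 to 7
`result` takes the values: [] → [0] → [0, 1] → [0, 1, 4] → [0, 1, 4, 9] → [0, 1, 4, 9, 16] → [0, 1, 4, 9, 16, 25] → [0, 1, 4, 9, 16, 25, 36] → [0, 1, 4, 9, 16, 25, 36, 49]
So `result[-1]` = 49

Answer: 49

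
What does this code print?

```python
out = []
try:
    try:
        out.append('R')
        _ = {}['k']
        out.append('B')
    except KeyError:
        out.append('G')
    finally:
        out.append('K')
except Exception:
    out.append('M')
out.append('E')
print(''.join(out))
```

Execution trace: 'R' (inner try body) → 'G' (inner except KeyError) → 'K' (inner finally) → 'E' (after the try/except). Output: RGKE

Answer: RGKE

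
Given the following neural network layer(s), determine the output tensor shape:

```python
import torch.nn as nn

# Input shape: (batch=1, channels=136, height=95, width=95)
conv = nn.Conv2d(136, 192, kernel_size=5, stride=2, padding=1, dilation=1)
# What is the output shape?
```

Input: (1, 136, 95, 95) -> Output: (1, 192, 47, 47)

Answer: (1, 192, 47, 47)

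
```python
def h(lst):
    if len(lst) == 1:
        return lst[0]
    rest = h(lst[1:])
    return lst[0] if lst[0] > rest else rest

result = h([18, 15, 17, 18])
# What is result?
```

Recursive max over [18, 15, 17, 18] = 18

Answer: 18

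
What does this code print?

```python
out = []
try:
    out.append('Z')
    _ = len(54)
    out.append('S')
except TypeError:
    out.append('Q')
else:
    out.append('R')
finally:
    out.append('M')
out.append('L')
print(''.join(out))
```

Execution trace: 'Z' (try body) → 'Q' (except TypeError) → 'M' (finally) → 'L' (after the try/except). Output: ZQML

Answer: ZQML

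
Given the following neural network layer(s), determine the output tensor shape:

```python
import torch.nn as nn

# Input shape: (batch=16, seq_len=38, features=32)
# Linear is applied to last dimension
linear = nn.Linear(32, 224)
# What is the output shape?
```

Input: (16, 38, 32) -> Output: (16, 38, 224)

Answer: (16, 38, 224)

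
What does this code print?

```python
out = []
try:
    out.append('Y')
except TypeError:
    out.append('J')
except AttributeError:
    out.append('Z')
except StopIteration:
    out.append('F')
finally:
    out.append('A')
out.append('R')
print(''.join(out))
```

Execution trace: 'Y' (try body, no exception) → 'A' (finally) → 'R' (after the try/except). Output: YAR

Answer: YAR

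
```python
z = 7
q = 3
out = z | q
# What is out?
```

Trace:
`z = 7` → z = 7
`q = 3` → q = 3
`out = z | q` → out = 7
So out = 7

Answer: 7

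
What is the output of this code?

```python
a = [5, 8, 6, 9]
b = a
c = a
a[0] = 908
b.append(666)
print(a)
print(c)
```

Key concept: multiple aliases.
Step by step:
`a = [5, 8, 6, 9]` → a = [5, 8, 6, 9]
`b = a` → b = [5, 8, 6, 9] (same object as a)
`c = a` → c = [5, 8, 6, 9] (same object as a, b)
`a[0] = 908` → a = [908, 8, 6, 9] (same object as b, c); b = [908, 8, 6, 9] (same object as a, c); c = [908, 8, 6, 9] (same object as a, b)
`b.append(666)` → a = [908, 8, 6, 9, 666] (same object as b, c); b = [908, 8, 6, 9, 666] (same object as a, c); c = [908, 8, 6, 9, 666] (same object as a, b)
`print(a)` → prints [908, 8, 6, 9, 666]
`print(c)` → prints [908, 8, 6, 9, 666]

Answer:
[908, 8, 6, 9, 666]
[908, 8, 6, 9, 666]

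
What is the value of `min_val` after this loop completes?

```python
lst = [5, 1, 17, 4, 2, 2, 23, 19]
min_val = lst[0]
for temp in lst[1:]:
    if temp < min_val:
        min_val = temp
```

Minimum of [5, 1, 17, 4, 2, 2, 23, 19]
`min_val` takes the values: 5 → 1

Answer: 1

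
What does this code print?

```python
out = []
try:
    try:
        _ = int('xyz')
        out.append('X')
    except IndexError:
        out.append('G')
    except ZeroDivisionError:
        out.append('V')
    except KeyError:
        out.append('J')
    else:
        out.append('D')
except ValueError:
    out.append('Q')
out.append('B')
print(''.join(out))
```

Execution trace: 'Q' (outer except ValueError) → 'B' (after the try/except). Output: QB

Answer: QB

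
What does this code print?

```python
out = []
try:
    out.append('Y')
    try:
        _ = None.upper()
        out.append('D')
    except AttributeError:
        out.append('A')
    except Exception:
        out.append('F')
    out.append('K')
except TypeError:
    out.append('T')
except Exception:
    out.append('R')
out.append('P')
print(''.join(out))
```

Execution trace: 'Y' (try body) → 'A' (inner except AttributeError) → 'K' (try body, no exception) → 'P' (after the try/except). Output: YAKP

Answer: YAKP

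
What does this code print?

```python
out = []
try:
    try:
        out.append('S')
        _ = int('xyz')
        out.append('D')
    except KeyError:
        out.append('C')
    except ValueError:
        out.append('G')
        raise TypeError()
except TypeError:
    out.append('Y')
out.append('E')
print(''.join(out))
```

Execution trace: 'S' (inner try body) → 'G' (inner except ValueError) → 'Y' (outer except TypeError) → 'E' (after the try/except). Output: SGYE

Answer: SGYE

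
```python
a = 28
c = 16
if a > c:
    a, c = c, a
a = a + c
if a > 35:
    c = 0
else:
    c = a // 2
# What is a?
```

Trace:
`a = 28` → a = 28
`c = 16` → c = 16
`if a > c: ...` → a > c is True → a = 16; c = 28
`a = a + c` → a = 44
`if a > 35: ...` → a > 35 is True → c = 0
So a = 44

Answer: 44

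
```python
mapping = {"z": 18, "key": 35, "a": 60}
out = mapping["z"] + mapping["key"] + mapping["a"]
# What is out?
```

Trace:
`mapping = {"z": 18, "key": 35, "a": 60}` → mapping = {'z': 18, 'key': 35, 'a': 60}
`out = mapping["z"] + mapping["key"] + mapping["a"]` → out = 113
So out = 113

Answer: 113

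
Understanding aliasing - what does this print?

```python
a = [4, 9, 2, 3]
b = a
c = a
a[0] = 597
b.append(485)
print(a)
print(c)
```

Key concept: multiple aliases.
Step by step:
`a = [4, 9, 2, 3]` → a = [4, 9, 2, 3]
`b = a` → b = [4, 9, 2, 3] (same object as a)
`c = a` → c = [4, 9, 2, 3] (same object as a, b)
`a[0] = 597` → a = [597, 9, 2, 3] (same object as b, c); b = [597, 9, 2, 3] (same object as a, c); c = [597, 9, 2, 3] (same object as a, b)
`b.append(485)` → a = [597, 9, 2, 3, 485] (same object as b, c); b = [597, 9, 2, 3, 485] (same object as a, c); c = [597, 9, 2, 3, 485] (same object as a, b)
`print(a)` → prints [597, 9, 2, 3, 485]
`print(c)` → prints [597, 9, 2, 3, 485]

Answer:
[597, 9, 2, 3, 485]
[597, 9, 2, 3, 485]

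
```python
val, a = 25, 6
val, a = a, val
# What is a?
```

Trace:
`val, a = 25, 6` → val = 25; a = 6
`val, a = a, val` → val = 6; a = 25
So a = 25

Answer: 25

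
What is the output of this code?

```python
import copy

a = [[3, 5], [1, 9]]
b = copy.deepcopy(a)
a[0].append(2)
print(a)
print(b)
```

Key concept: deep copy is fully independent.
Step by step:
`a = [[3, 5], [1, 9]]` → a = [[3, 5], [1, 9]]
`b = copy.deepcopy(a)` → b = [[3, 5], [1, 9]]
`a[0].append(2)` → a = [[3, 5, 2], [1, 9]]
`print(a)` → prints [[3, 5, 2], [1, 9]]
`print(b)` → prints [[3, 5], [1, 9]]

Answer:
[[3, 5, 2], [1, 9]]
[[3, 5], [1, 9]]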